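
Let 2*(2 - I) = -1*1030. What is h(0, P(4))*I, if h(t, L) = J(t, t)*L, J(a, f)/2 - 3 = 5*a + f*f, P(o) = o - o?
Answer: 0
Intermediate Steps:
P(o) = 0
J(a, f) = 6 + 2*f² + 10*a (J(a, f) = 6 + 2*(5*a + f*f) = 6 + 2*(5*a + f²) = 6 + 2*(f² + 5*a) = 6 + (2*f² + 10*a) = 6 + 2*f² + 10*a)
I = 517 (I = 2 - (-1)*1030/2 = 2 - ½*(-1030) = 2 + 515 = 517)
h(t, L) = L*(6 + 2*t² + 10*t) (h(t, L) = (6 + 2*t² + 10*t)*L = L*(6 + 2*t² + 10*t))
h(0, P(4))*I = (2*0*(3 + 0² + 5*0))*517 = (2*0*(3 + 0 + 0))*517 = (2*0*3)*517 = 0*517 = 0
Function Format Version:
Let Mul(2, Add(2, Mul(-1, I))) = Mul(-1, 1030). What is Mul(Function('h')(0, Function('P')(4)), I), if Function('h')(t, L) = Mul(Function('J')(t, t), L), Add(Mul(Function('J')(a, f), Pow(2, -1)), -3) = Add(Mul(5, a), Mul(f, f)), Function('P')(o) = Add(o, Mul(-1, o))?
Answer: 0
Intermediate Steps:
Function('P')(o) = 0
Function('J')(a, f) = Add(6, Mul(2, Pow(f, 2)), Mul(10, a)) (Function('J')(a, f) = Add(6, Mul(2, Add(Mul(5, a), Mul(f, f)))) = Add(6, Mul(2, Add(Mul(5, a), Pow(f, 2)))) = Add(6, Mul(2, Add(Pow(f, 2), Mul(5, a)))) = Add(6, Add(Mul(2, Pow(f, 2)), Mul(10, a))) = Add(6, Mul(2, Pow(f, 2)), Mul(10, a)))
I = 517 (I = Add(2, Mul(Rational(-1, 2), Mul(-1, 1030))) = Add(2, Mul(Rational(-1, 2), -1030)) = Add(2, 515) = 517)
Function('h')(t, L) = Mul(L, Add(6, Mul(2, Pow(t, 2)), Mul(10, t))) (Function('h')(t, L) = Mul(Add(6, Mul(2, Pow(t, 2)), Mul(10, t)), L) = Mul(L, Add(6, Mul(2, Pow(t, 2)), Mul(10, t))))
Mul(Function('h')(0, Function('P')(4)), I) = Mul(Mul(2, 0, Add(3, Pow(0, 2), Mul(5, 0))), 517) = Mul(Mul(2, 0, Add(3, 0, 0)), 517) = Mul(Mul(2, 0, 3), 517) = Mul(0, 517) = 0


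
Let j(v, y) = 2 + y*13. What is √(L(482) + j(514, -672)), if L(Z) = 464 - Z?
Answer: 4*I*√547 ≈ 93.552*I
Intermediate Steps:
j(v, y) = 2 + 13*y
√(L(482) + j(514, -672)) = √((464 - 1*482) + (2 + 13*(-672))) = √((464 - 482) + (2 - 8736)) = √(-18 - 8734) = √(-8752) = 4*I*√547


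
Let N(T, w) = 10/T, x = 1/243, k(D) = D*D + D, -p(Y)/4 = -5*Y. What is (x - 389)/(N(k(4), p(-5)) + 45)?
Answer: -189052/22113 ≈ -8.5494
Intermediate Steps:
p(Y) = 20*Y (p(Y) = -(-20)*Y = 20*Y)
k(D) = D + D² (k(D) = D² + D = D + D²)
x = 1/243 ≈ 0.0041152
(x - 389)/(N(k(4), p(-5)) + 45) = (1/243 - 389)/(10/((4*(1 + 4))) + 45) = -94526/(243*(10/((4*5)) + 45)) = -94526/(243*(10/20 + 45)) = -94526/(243*(10*(1/20) + 45)) = -94526/(243*(½ + 45)) = -94526/(243*91/2) = -94526/243*2/91 = -189052/22113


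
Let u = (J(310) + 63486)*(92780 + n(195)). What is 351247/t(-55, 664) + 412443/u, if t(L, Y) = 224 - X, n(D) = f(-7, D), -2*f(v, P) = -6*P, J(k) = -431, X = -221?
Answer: 413567392198132/523954576675 ≈ 789.32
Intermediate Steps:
f(v, P) = 3*P (f(v, P) = -(-3)*P = 3*P)
n(D) = 3*D
t(L, Y) = 445 (t(L, Y) = 224 - 1*(-221) = 224 + 221 = 445)
u = 5887130075 (u = (-431 + 63486)*(92780 + 3*195) = 63055*(92780 + 585) = 63055*93365 = 5887130075)
351247/t(-55, 664) + 412443/u = 351247/445 + 412443/5887130075 = 413567392198132/523954576675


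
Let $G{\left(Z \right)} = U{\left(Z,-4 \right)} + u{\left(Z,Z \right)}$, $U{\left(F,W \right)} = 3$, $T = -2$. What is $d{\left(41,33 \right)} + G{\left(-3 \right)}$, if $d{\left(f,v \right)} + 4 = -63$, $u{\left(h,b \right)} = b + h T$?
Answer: $-61$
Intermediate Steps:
$u{\left(h,b \right)} = b - 2 h$ ($u{\left(h,b \right)} = b + h \left(-2\right) = b - 2 h$)
$d{\left(f,v \right)} = -67$ ($d{\left(f,v \right)} = -4 - 63 = -67$)
$G{\left(Z \right)} = 3 - Z$ ($G{\left(Z \right)} = 3 + \left(Z - 2 Z\right) = 3 - Z$)
$d{\left(41,33 \right)} + G{\left(-3 \right)} = -67 + \left(3 - -3\right) = -67 + \left(3 + 3\right) = -67 + 6 = -61$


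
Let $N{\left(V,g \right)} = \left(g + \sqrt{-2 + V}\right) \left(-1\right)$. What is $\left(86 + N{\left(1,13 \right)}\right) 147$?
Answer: $10731 - 147 i \approx 10731.0 - 147.0 i$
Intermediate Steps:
$N{\left(V,g \right)} = - g - \sqrt{-2 + V}$
$\left(86 + N{\left(1,13 \right)}\right) 147 = \left(86 - \left(13 + \sqrt{-2 + 1}\right)\right) 147 = \left(86 - \left(13 + \sqrt{-1}\right)\right) 147 = \left(86 - \left(13 + i\right)\right) 147 = \left(73 - i\right) 147 = 10731 - 147 i$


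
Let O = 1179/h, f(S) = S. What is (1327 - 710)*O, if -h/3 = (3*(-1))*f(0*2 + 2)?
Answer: 80827/2 ≈ 40414.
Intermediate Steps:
h = 18 (h = -3*3*(-1)*(0*2 + 2) = -(-9)*(0 + 2) = -(-9)*2 = -3*(-6) = 18)
O = 131/2 (O = 1179/18 = 1179*(1/18) = 131/2 ≈ 65.500)
(1327 - 710)*O = (1327 - 710)*(131/2) = 617*(131/2) = 80827/2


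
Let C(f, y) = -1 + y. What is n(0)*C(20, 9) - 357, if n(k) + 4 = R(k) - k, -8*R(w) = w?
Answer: -389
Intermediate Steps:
R(w) = -w/8
n(k) = -4 - 9*k/8 (n(k) = -4 + (-k/8 - k) = -4 - 9*k/8)
n(0)*C(20, 9) - 357 = (-4 - 9/8*0)*(-1 + 9) - 357 = (-4 + 0)*8 - 357 = -4*8 - 357 = -32 - 357 = -389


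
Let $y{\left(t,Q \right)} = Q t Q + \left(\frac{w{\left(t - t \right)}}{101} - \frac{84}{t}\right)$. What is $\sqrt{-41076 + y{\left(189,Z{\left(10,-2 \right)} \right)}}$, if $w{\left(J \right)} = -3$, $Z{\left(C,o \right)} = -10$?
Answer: $\frac{i \sqrt{2035999915}}{303} \approx 148.92 i$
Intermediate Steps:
$y{\left(t,Q \right)} = - \frac{3}{101} - \frac{84}{t} + t Q^{2}$ ($y{\left(t,Q \right)} = Q t Q - \left(\frac{3}{101} + \frac{84}{t}\right) = t Q^{2} - \left(\frac{3}{101} + \frac{84}{t}\right) = - \frac{3}{101} - \frac{84}{t} + t Q^{2}$)
$\sqrt{-41076 + y{\left(189,Z{\left(10,-2 \right)} \right)}} = \sqrt{-41076 - \left(\frac{3}{101} - 18900 + \frac{4}{9}\right)} = \sqrt{-41076 - - \frac{17179669}{909}} = \sqrt{-41076 + \frac{17179669}{909}} = \sqrt{- \frac{20158415}{909}} = \frac{i \sqrt{2035999915}}{303}$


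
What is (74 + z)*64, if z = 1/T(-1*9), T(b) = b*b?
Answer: 383680/81 ≈ 4736.8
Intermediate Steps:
T(b) = b²
z = 1/81 (z = 1/((-1*9)²) = 1/((-9)²) = 1/81 ≈ 0.012346)
(74 + z)*64 = (74 + 1/81)*64 = (5995/81)*64 = 383680/81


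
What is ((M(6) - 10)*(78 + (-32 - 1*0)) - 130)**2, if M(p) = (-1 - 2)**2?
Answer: 30976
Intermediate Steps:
M(p) = 9 (M(p) = (-3)**2 = 9)
((M(6) - 10)*(78 + (-32 - 1*0)) - 130)**2 = ((9 - 10)*(78 + (-32 - 1*0)) - 130)**2 = (-(78 + (-32 + 0)) - 130)**2 = (-(78 - 32) - 130)**2 = (-1*46 - 130)**2 = (-46 - 130)**2 = (-176)**2 = 30976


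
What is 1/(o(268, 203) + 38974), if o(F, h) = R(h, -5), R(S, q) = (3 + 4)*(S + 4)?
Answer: 1/40423 ≈ 2.4738e-5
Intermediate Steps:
R(S, q) = 28 + 7*S (R(S, q) = 7*(4 + S) = 28 + 7*S)
o(F, h) = 28 + 7*h
1/(o(268, 203) + 38974) = 1/((28 + 7*203) + 38974) = 1/((28 + 1421) + 38974) = 1/(1449 + 38974) = 1/40423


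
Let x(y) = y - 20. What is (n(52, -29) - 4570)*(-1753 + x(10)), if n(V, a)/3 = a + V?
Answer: 7935263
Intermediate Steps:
n(V, a) = 3*V + 3*a (n(V, a) = 3*(a + V) = 3*(V + a) = 3*V + 3*a)
x(y) = -20 + y
(n(52, -29) - 4570)*(-1753 + x(10)) = ((3*52 + 3*(-29)) - 4570)*(-1753 + (-20 + 10)) = ((156 - 87) - 4570)*(-1753 - 10) = (69 - 4570)*(-1763) = -4501*(-1763) = 7935263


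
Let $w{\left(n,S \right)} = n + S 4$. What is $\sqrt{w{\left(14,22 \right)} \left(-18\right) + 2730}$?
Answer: $\sqrt{894} \approx 29.9$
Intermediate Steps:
$w{\left(n,S \right)} = n + 4 S$
$\sqrt{w{\left(14,22 \right)} \left(-18\right) + 2730} = \sqrt{\left(14 + 4 \cdot 22\right) \left(-18\right) + 2730} = \sqrt{\left(14 + 88\right) \left(-18\right) + 2730} = \sqrt{102 \left(-18\right) + 2730} = \sqrt{-1836 + 2730} = \sqrt{894}$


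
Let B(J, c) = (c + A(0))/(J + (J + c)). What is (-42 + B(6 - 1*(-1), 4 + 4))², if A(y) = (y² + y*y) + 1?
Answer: 837225/484 ≈ 1729.8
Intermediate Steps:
A(y) = 1 + 2*y² (A(y) = (y² + y²) + 1 = 2*y² + 1 = 1 + 2*y²)
B(J, c) = (1 + c)/(c + 2*J) (B(J, c) = (c + (1 + 2*0²))/(J + (J + c)) = (c + (1 + 2*0))/(c + 2*J) = (c + (1 + 0))/(c + 2*J) = (c + 1)/(c + 2*J) = (1 + c)/(c + 2*J))
(-42 + B(6 - 1*(-1), 4 + 4))² = (-42 + (1 + (4 + 4))/((4 + 4) + 2*(6 - 1*(-1))))² = (-42 + (1 + 8)/(8 + 2*(6 + 1)))² = (-42 + 9/(8 + 2*7))² = (-42 + 9/(8 + 14))² = (-42 + 9/22)² = (-915/22)² = 837225/484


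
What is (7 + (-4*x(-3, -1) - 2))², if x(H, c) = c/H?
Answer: 121/9 ≈ 13.444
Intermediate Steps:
(7 + (-4*x(-3, -1) - 2))² = (7 + (-(-4)/(-3) - 2))² = (7 + (-(-4)*(-1)/3 - 2))² = (7 + (-4*⅓ - 2))² = (7 + (-4/3 - 2))² = (7 - 10/3)² = (11/3)² = 121/9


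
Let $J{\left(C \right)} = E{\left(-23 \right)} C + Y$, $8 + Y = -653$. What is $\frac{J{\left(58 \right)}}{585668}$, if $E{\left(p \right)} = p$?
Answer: $- \frac{1995}{585668} \approx -0.0034064$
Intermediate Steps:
$Y = -661$ ($Y = -8 - 653 = -661$)
$J{\left(C \right)} = -661 - 23 C$ ($J{\left(C \right)} = - 23 C - 661 = -661 - 23 C$)
$\frac{J{\left(58 \right)}}{585668} = \frac{-661 - 1334}{585668} = \left(-661 - 1334\right) \frac{1}{585668} = \left(-1995\right) \frac{1}{585668} = - \frac{1995}{585668}$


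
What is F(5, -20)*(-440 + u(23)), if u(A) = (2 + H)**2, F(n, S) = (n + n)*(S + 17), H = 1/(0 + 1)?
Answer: 12930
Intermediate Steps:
H = 1 (H = 1/1 = 1)
F(n, S) = 2*n*(17 + S) (F(n, S) = (2*n)*(17 + S) = 2*n*(17 + S))
u(A) = 9 (u(A) = (2 + 1)**2 = 3**2 = 9)
F(5, -20)*(-440 + u(23)) = (2*5*(17 - 20))*(-440 + 9) = (2*5*(-3))*(-431) = -30*(-431) = 12930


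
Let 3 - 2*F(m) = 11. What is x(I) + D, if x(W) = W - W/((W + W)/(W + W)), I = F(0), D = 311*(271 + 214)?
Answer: 150835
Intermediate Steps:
F(m) = -4 (F(m) = 3/2 - ½*11 = 3/2 - 11/2 = -4)
D = 150835 (D = 311*485 = 150835)
I = -4
x(W) = 0 (x(W) = W - W/((2*W)/((2*W))) = W - W/((2*W)*(1/(2*W))) = W - W/1 = W - W = 0)
x(I) + D = 0 + 150835 = 150835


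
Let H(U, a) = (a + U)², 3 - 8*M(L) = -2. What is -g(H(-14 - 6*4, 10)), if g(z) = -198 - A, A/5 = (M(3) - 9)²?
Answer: 35117/64 ≈ 548.70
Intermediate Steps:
M(L) = 5/8 (M(L) = 3/8 - ⅛*(-2) = 3/8 + ¼ = 5/8)
A = 22445/64 (A = 5*(5/8 - 9)² = 5*(-67/8)² = 5*(4489/64) = 22445/64 ≈ 350.70)
H(U, a) = (U + a)²
g(z) = -35117/64 (g(z) = -198 - 1*22445/64 = -198 - 22445/64 = -35117/64)
-g(H(-14 - 6*4, 10)) = -1*(-35117/64) = 35117/64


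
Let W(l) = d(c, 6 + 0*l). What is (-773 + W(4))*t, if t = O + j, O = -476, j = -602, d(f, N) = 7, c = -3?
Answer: 825748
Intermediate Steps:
W(l) = 7
t = -1078 (t = -476 - 602 = -1078)
(-773 + W(4))*t = (-773 + 7)*(-1078) = -766*(-1078) = 825748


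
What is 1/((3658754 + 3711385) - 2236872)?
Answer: 1/5133267 ≈ 1.9481e-7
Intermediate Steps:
1/((3658754 + 3711385) - 2236872) = 1/(7370139 - 2236872) = 1/5133267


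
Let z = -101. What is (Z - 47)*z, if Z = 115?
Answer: -6868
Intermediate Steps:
(Z - 47)*z = (115 - 47)*(-101) = 68*(-101) = -6868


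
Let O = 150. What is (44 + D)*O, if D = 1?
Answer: 6750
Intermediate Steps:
(44 + D)*O = (44 + 1)*150 = 45*150 = 6750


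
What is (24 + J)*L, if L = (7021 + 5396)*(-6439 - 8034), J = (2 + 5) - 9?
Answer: -3953647302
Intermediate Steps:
J = -2 (J = 7 - 9 = -2)
L = -179711241 (L = 12417*(-14473) = -179711241)
(24 + J)*L = (24 - 2)*(-179711241) = 22*(-179711241) = -3953647302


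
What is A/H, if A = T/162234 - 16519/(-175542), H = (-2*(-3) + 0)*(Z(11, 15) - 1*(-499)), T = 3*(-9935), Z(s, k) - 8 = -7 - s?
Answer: -35445637/1160514393741 ≈ -3.0543e-5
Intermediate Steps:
Z(s, k) = 1 - s (Z(s, k) = 8 + (-7 - s) = 1 - s)
T = -29805
H = 2934 (H = (-2*(-3) + 0)*((1 - 1*11) - 1*(-499)) = (6 + 0)*((1 - 11) + 499) = 6*(-10 + 499) = 6*489 = 2934)
A = -70891274/791080023 (A = -29805/162234 - 16519/(-175542) = -29805*1/162234 - 16519*(-1/175542) = -9935/54078 + 16519/175542 = -70891274/791080023 ≈ -0.089613)
A/H = -70891274/791080023/2934 = -70891274/791080023*1/2934 = -35445637/1160514393741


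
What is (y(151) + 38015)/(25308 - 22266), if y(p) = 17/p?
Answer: 2870141/229671 ≈ 12.497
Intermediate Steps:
(y(151) + 38015)/(25308 - 22266) = (17/151 + 38015)/(25308 - 22266) = (17*(1/151) + 38015)/3042 = (17/151 + 38015)*(1/3042) = (5740282/151)*(1/3042) = 2870141/229671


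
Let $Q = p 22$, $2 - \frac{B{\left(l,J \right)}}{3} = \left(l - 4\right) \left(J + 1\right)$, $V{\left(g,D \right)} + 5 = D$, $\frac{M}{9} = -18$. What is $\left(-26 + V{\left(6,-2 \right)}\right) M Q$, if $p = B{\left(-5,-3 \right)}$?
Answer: $-5645376$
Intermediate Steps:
$M = -162$ ($M = 9 \left(-18\right) = -162$)
$V{\left(g,D \right)} = -5 + D$
$B{\left(l,J \right)} = 6 - 3 \left(1 + J\right) \left(-4 + l\right)$ ($B{\left(l,J \right)} = 6 - 3 \left(l - 4\right) \left(J + 1\right) = 6 - 3 \left(-4 + l\right) \left(1 + J\right) = 6 - 3 \left(1 + J\right) \left(-4 + l\right)$)
$p = -48$ ($p = 18 - -15 + 12 \left(-3\right) - \left(-9\right) \left(-5\right) = 18 + 15 - 36 - 45 = -48$)
$Q = -1056$ ($Q = \left(-48\right) 22 = -1056$)
$\left(-26 + V{\left(6,-2 \right)}\right) M Q = \left(-26 - 7\right) \left(-162\right) \left(-1056\right) = \left(-33\right) \left(-162\right) \left(-1056\right) = 5346 \left(-1056\right) = -5645376$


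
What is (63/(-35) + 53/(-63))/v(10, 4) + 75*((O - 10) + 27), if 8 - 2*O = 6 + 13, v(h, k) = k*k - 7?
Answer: 4888711/5670 ≈ 862.21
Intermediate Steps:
v(h, k) = -7 + k² (v(h, k) = k² - 7 = -7 + k²)
O = -11/2 (O = 4 - (6 + 13)/2 = 4 - ½*19 = 4 - 19/2 = -11/2 ≈ -5.5000)
(63/(-35) + 53/(-63))/v(10, 4) + 75*((O - 10) + 27) = (63/(-35) + 53/(-63))/(-7 + 4²) + 75*((-11/2 - 10) + 27) = (63*(-1/35) + 53*(-1/63))/(-7 + 16) + 75*(-31/2 + 27) = (-9/5 - 53/63)/9 + 75*(23/2) = -832/315*⅑ + 1725/2 = -832/2835 + 1725/2 = 4888711/5670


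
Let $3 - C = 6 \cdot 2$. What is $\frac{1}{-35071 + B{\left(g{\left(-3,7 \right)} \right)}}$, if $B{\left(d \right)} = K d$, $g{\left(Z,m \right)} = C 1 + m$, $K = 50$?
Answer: $- \frac{1}{35171} \approx -2.8433 \cdot 10^{-5}$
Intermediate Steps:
$C = -9$ ($C = 3 - 6 \cdot 2 = 3 - 12 = -9$)
$g{\left(Z,m \right)} = -9 + m$ ($g{\left(Z,m \right)} = \left(-9\right) 1 + m = -9 + m$)
$B{\left(d \right)} = 50 d$
$\frac{1}{-35071 + B{\left(g{\left(-3,7 \right)} \right)}} = \frac{1}{-35071 + 50 \left(-9 + 7\right)} = \frac{1}{-35071 + 50 \left(-2\right)} = \frac{1}{-35071 - 100} = \frac{1}{-35171} = - \frac{1}{35171}$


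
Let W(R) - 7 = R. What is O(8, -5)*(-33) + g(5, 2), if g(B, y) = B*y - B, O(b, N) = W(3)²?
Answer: -3295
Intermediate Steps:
W(R) = 7 + R
O(b, N) = 100 (O(b, N) = (7 + 3)² = 10² = 100)
g(B, y) = -B + B*y
O(8, -5)*(-33) + g(5, 2) = 100*(-33) + 5*(-1 + 2) = -3300 + 5*1 = -3300 + 5 = -3295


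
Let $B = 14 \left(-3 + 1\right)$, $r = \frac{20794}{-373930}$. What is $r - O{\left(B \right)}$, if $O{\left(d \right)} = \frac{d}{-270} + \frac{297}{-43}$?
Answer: $\frac{1464690832}{217066365} \approx 6.7477$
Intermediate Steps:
$r = - \frac{10397}{186965}$ ($r = 20794 \left(- \frac{1}{373930}\right) = - \frac{10397}{186965} \approx -0.055609$)
$B = -28$ ($B = 14 \left(-2\right) = -28$)
$O{\left(d \right)} = - \frac{297}{43} - \frac{d}{270}$ ($O{\left(d \right)} = d \left(- \frac{1}{270}\right) + 297 \left(- \frac{1}{43}\right) = - \frac{d}{270} - \frac{297}{43} = - \frac{297}{43} - \frac{d}{270}$)
$r - O{\left(B \right)} = - \frac{10397}{186965} - \left(- \frac{297}{43} - - \frac{14}{135}\right) = - \frac{10397}{186965} - \left(- \frac{297}{43} + \frac{14}{135}\right) = - \frac{10397}{186965} - - \frac{39493}{5805} = - \frac{10397}{186965} + \frac{39493}{5805} = \frac{1464690832}{217066365}$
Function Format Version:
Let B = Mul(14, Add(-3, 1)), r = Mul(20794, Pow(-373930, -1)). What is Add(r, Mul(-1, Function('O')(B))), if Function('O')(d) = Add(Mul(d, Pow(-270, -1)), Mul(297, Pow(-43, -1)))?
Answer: Rational(1464690832, 217066365) ≈ 6.7477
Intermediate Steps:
r = Rational(-10397, 186965) (r = Mul(20794, Rational(-1, 373930)) = Rational(-10397, 186965) ≈ -0.055609)
B = -28 (B = Mul(14, -2) = -28)
Function('O')(d) = Add(Rational(-297, 43), Mul(Rational(-1, 270), d)) (Function('O')(d) = Add(Mul(d, Rational(-1, 270)), Mul(297, Rational(-1, 43))) = Add(Mul(Rational(-1, 270), d), Rational(-297, 43)) = Add(Rational(-297, 43), Mul(Rational(-1, 270), d)))
Add(r, Mul(-1, Function('O')(B))) = Add(Rational(-10397, 186965), Mul(-1, Add(Rational(-297, 43), Mul(Rational(-1, 270), -28)))) = Add(Rational(-10397, 186965), Mul(-1, Add(Rational(-297, 43), Rational(14, 135)))) = Add(Rational(-10397, 186965), Mul(-1, Rational(-39493, 5805))) = Add(Rational(-10397, 186965), Rational(39493, 5805)) = Rational(1464690832, 217066365)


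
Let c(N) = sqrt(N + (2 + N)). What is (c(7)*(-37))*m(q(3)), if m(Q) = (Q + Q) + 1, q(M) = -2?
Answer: 444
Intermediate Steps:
m(Q) = 1 + 2*Q (m(Q) = 2*Q + 1 = 1 + 2*Q)
c(N) = sqrt(2 + 2*N)
(c(7)*(-37))*m(q(3)) = (sqrt(2 + 2*7)*(-37))*(1 + 2*(-2)) = (sqrt(2 + 14)*(-37))*(1 - 4) = (sqrt(16)*(-37))*(-3) = (4*(-37))*(-3) = -148*(-3) = 444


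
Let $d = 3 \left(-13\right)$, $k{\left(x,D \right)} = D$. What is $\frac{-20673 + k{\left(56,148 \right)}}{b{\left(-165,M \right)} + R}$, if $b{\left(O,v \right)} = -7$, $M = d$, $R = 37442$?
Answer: $- \frac{4105}{7487} \approx -0.54828$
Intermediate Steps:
$d = -39$
$M = -39$
$\frac{-20673 + k{\left(56,148 \right)}}{b{\left(-165,M \right)} + R} = \frac{-20673 + 148}{-7 + 37442} = - \frac{20525}{37435} = \left(-20525\right) \frac{1}{37435} = - \frac{4105}{7487}$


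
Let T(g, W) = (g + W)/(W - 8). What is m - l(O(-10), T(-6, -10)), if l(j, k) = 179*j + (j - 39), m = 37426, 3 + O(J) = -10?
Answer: 39805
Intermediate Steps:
T(g, W) = (W + g)/(-8 + W)
O(J) = -13 (O(J) = -3 - 10 = -13)
l(j, k) = -39 + 180*j (l(j, k) = 179*j + (-39 + j) = -39 + 180*j)
m - l(O(-10), T(-6, -10)) = 37426 - (-39 + 180*(-13)) = 37426 - (-39 - 2340) = 37426 - 1*(-2379) = 37426 + 2379 = 39805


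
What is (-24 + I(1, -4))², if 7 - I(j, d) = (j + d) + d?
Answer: 100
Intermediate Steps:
I(j, d) = 7 - j - 2*d (I(j, d) = 7 - ((j + d) + d) = 7 - ((d + j) + d) = 7 - (j + 2*d) = 7 + (-j - 2*d) = 7 - j - 2*d)
(-24 + I(1, -4))² = (-24 + (7 - 1*1 - 2*(-4)))² = (-24 + (7 - 1 + 8))² = (-24 + 14)² = (-10)² = 100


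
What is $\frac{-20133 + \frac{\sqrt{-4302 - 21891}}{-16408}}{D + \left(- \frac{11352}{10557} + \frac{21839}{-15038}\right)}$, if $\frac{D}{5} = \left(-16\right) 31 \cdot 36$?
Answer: $\frac{1065412630026}{4724717255393} + \frac{26459361 i \sqrt{26193}}{38761580363244172} \approx 0.2255 + 1.1048 \cdot 10^{-7} i$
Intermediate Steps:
$D = -89280$ ($D = 5 \left(-16\right) 31 \cdot 36 = 5 \left(\left(-496\right) 36\right) = 5 \left(-17856\right) = -89280$)
$\frac{-20133 + \frac{\sqrt{-4302 - 21891}}{-16408}}{D + \left(- \frac{11352}{10557} + \frac{21839}{-15038}\right)} = \frac{-20133 + \frac{\sqrt{-4302 - 21891}}{-16408}}{-89280 + \left(- \frac{11352}{10557} + \frac{21839}{-15038}\right)} = \frac{-20133 + \sqrt{-26193} \left(- \frac{1}{16408}\right)}{-89280 + \left(\left(-11352\right) \frac{1}{10557} + 21839 \left(- \frac{1}{15038}\right)\right)} = \frac{-20133 + i \sqrt{26193} \left(- \frac{1}{16408}\right)}{-89280 - \frac{133755233}{52918722}} = \frac{-20133 - \frac{i \sqrt{26193}}{16408}}{-89280 - \frac{133755233}{52918722}} = \frac{-20133 - \frac{i \sqrt{26193}}{16408}}{- \frac{4724717255393}{52918722}} = \left(-20133 - \frac{i \sqrt{26193}}{16408}\right) \left(- \frac{52918722}{4724717255393}\right) = \frac{1065412630026}{4724717255393} + \frac{26459361 i \sqrt{26193}}{38761580363244172}$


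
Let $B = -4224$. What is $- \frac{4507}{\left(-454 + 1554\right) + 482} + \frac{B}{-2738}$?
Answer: $- \frac{2828899}{2165758} \approx -1.3062$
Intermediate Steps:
$- \frac{4507}{\left(-454 + 1554\right) + 482} + \frac{B}{-2738} = - \frac{4507}{\left(-454 + 1554\right) + 482} - \frac{4224}{-2738} = - \frac{4507}{1100 + 482} - - \frac{2112}{1369} = - \frac{4507}{1582} + \frac{2112}{1369} = - \frac{2828899}{2165758}$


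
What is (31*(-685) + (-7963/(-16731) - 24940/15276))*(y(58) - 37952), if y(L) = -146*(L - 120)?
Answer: 13071459046928900/21298563 ≈ 6.1373e+8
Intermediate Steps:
y(L) = 17520 - 146*L (y(L) = -146*(-120 + L) = 17520 - 146*L)
(31*(-685) + (-7963/(-16731) - 24940/15276))*(y(58) - 37952) = (31*(-685) + (-7963/(-16731) - 24940/15276))*((17520 - 146*58) - 37952) = (-21235 + (-7963*(-1/16731) - 24940*1/15276))*((17520 - 8468) - 37952) = (-21235 + (7963/16731 - 6235/3819))*(9052 - 37952) = (-21235 - 24635696/21298563)*(-28900) = -452299621001/21298563*(-28900) = 13071459046928900/21298563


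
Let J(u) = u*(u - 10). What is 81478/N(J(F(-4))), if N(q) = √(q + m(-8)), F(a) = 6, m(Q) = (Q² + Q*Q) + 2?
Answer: 40739*√106/53 ≈ 7913.8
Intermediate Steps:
m(Q) = 2 + 2*Q² (m(Q) = (Q² + Q²) + 2 = 2*Q² + 2 = 2 + 2*Q²)
J(u) = u*(-10 + u)
N(q) = √(130 + q) (N(q) = √(q + (2 + 2*(-8)²)) = √(q + (2 + 2*64)) = √(q + (2 + 128)) = √(q + 130) = √(130 + q))
81478/N(J(F(-4))) = 81478/(√(130 + 6*(-10 + 6))) = 81478/(√(130 + 6*(-4))) = 81478/(√(130 - 24)) = 81478/(√106) = 81478*(√106/106) = 40739*√106/53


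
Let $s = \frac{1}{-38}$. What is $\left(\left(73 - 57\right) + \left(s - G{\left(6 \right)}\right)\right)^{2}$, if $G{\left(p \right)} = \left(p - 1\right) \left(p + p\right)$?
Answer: $\frac{2798929}{1444} \approx 1938.3$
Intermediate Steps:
$G{\left(p \right)} = 2 p \left(-1 + p\right)$ ($G{\left(p \right)} = \left(-1 + p\right) 2 p = 2 p \left(-1 + p\right)$)
$s = - \frac{1}{38} \approx -0.026316$
$\left(\left(73 - 57\right) + \left(s - G{\left(6 \right)}\right)\right)^{2} = \left(\left(73 - 57\right) - \left(\frac{1}{38} + 2 \cdot 6 \left(-1 + 6\right)\right)\right)^{2} = \left(\left(73 - 57\right) - \left(\frac{1}{38} + 2 \cdot 6 \cdot 5\right)\right)^{2} = \left(16 - \frac{2281}{38}\right)^{2} = \left(- \frac{1673}{38}\right)^{2} = \frac{2798929}{1444}$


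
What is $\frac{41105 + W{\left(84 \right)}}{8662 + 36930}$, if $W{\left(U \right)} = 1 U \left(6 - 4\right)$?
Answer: $\frac{41273}{45592} \approx 0.90527$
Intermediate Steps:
$W{\left(U \right)} = 2 U$ ($W{\left(U \right)} = U 2 = 2 U$)
$\frac{41105 + W{\left(84 \right)}}{8662 + 36930} = \frac{41105 + 2 \cdot 84}{8662 + 36930} = \frac{41105 + 168}{45592} = 41273 \cdot \frac{1}{45592} = \frac{41273}{45592}$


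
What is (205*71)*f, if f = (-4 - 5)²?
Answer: 1178955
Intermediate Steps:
f = 81 (f = (-9)² = 81)
(205*71)*f = (205*71)*81 = 14555*81 = 1178955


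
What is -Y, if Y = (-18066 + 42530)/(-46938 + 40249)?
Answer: 24464/6689 ≈ 3.6573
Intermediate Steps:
Y = -24464/6689 (Y = 24464/(-6689) = 24464*(-1/6689) = -24464/6689 ≈ -3.6573)
-Y = -1*(-24464/6689) = 24464/6689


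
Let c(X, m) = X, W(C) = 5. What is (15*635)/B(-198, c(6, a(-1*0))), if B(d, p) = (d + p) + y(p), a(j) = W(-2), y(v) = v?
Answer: -3175/62 ≈ -51.210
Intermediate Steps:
a(j) = 5
B(d, p) = d + 2*p (B(d, p) = (d + p) + p = d + 2*p)
(15*635)/B(-198, c(6, a(-1*0))) = (15*635)/(-198 + 2*6) = 9525/(-198 + 12) = 9525/(-186) = 9525*(-1/186) = -3175/62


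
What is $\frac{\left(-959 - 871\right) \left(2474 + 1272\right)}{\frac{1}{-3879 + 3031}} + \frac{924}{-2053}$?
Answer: $\frac{11934484488996}{2053} \approx 5.8132 \cdot 10^{9}$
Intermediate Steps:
$\frac{\left(-959 - 871\right) \left(2474 + 1272\right)}{\frac{1}{-3879 + 3031}} + \frac{924}{-2053} = \frac{\left(-1830\right) 3746}{\frac{1}{-848}} + 924 \left(- \frac{1}{2053}\right) = - \frac{6855180}{- \frac{1}{848}} - \frac{924}{2053} = \left(-6855180\right) \left(-848\right) - \frac{924}{2053} = 5813192640 - \frac{924}{2053} = \frac{11934484488996}{2053}$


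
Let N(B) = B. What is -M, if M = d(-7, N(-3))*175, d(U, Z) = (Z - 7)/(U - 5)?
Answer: -875/6 ≈ -145.83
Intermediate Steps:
d(U, Z) = (-7 + Z)/(-5 + U)
M = 875/6 (M = ((-7 - 3)/(-5 - 7))*175 = (-10/(-12))*175 = -1/12*(-10)*175 = (⅚)*175 = 875/6 ≈ 145.83)
-M = -1*875/6 = -875/6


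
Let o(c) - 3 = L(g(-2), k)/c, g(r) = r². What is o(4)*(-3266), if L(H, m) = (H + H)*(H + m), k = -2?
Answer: -22862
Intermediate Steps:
L(H, m) = 2*H*(H + m) (L(H, m) = (2*H)*(H + m) = 2*H*(H + m))
o(c) = 3 + 16/c (o(c) = 3 + (2*(-2)²*((-2)² - 2))/c = 3 + (2*4*(4 - 2))/c = 3 + (2*4*2)/c = 3 + 16/c)
o(4)*(-3266) = (3 + 16/4)*(-3266) = (3 + 16*(¼))*(-3266) = (3 + 4)*(-3266) = 7*(-3266) = -22862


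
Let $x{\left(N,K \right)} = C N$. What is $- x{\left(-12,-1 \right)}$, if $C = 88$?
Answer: $1056$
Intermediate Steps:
$x{\left(N,K \right)} = 88 N$
$- x{\left(-12,-1 \right)} = - 88 \left(-12\right) = \left(-1\right) \left(-1056\right) = 1056$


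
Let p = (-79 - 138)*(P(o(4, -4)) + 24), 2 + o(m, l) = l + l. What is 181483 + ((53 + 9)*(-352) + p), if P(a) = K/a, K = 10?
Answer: 154668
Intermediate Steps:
o(m, l) = -2 + 2*l (o(m, l) = -2 + (l + l) = -2 + 2*l)
P(a) = 10/a
p = -4991 (p = (-79 - 138)*(10/(-2 + 2*(-4)) + 24) = -217*(10/(-2 - 8) + 24) = -217*(10/(-10) + 24) = -217*(10*(-⅒) + 24) = -217*(-1 + 24) = -217*23 = -4991)
181483 + ((53 + 9)*(-352) + p) = 181483 + ((53 + 9)*(-352) - 4991) = 181483 + (62*(-352) - 4991) = 181483 + (-21824 - 4991) = 181483 - 26815 = 154668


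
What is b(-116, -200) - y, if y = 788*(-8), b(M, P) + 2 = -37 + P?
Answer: 6065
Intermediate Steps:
b(M, P) = -39 + P (b(M, P) = -2 + (-37 + P) = -39 + P)
y = -6304
b(-116, -200) - y = (-39 - 200) - 1*(-6304) = -239 + 6304 = 6065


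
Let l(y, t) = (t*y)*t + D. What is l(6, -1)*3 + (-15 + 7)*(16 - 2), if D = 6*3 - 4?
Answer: -52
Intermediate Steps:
D = 14 (D = 18 - 4 = 14)
l(y, t) = 14 + y*t² (l(y, t) = (t*y)*t + 14 = y*t² + 14 = 14 + y*t²)
l(6, -1)*3 + (-15 + 7)*(16 - 2) = (14 + 6*(-1)²)*3 + (-15 + 7)*(16 - 2) = (14 + 6*1)*3 - 8*14 = (14 + 6)*3 - 112 = 20*3 - 112 = 60 - 112 = -52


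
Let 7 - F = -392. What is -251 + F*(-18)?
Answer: -7433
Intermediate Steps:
F = 399 (F = 7 - 1*(-392) = 7 + 392 = 399)
-251 + F*(-18) = -251 + 399*(-18) = -251 - 7182 = -7433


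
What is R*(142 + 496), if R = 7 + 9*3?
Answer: 21692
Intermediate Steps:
R = 34 (R = 7 + 27 = 34)
R*(142 + 496) = 34*(142 + 496) = 34*638 = 21692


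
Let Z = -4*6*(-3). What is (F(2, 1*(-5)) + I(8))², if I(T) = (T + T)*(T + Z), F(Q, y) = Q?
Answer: 1643524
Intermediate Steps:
Z = 72 (Z = -24*(-3) = 72)
I(T) = 2*T*(72 + T) (I(T) = (T + T)*(T + 72) = (2*T)*(72 + T) = 2*T*(72 + T))
(F(2, 1*(-5)) + I(8))² = (2 + 2*8*(72 + 8))² = (2 + 2*8*80)² = (2 + 1280)² = 1282² = 1643524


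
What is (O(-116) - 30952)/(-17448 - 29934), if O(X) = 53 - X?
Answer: 10261/15794 ≈ 0.64968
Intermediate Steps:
(O(-116) - 30952)/(-17448 - 29934) = ((53 - 1*(-116)) - 30952)/(-17448 - 29934) = ((53 + 116) - 30952)/(-47382) = (169 - 30952)*(-1/47382) = -30783*(-1/47382) = 10261/15794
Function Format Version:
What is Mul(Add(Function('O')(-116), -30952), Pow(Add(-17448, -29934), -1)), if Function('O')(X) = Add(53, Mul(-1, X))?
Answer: Rational(10261, 15794) ≈ 0.64968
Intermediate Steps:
Mul(Add(Function('O')(-116), -30952), Pow(Add(-17448, -29934), -1)) = Mul(Add(Add(53, Mul(-1, -116)), -30952), Pow(Add(-17448, -29934), -1)) = Mul(Add(Add(53, 116), -30952), Pow(-47382, -1)) = Mul(Add(169, -30952), Rational(-1, 47382)) = Mul(-30783, Rational(-1, 47382)) = Rational(10261, 15794)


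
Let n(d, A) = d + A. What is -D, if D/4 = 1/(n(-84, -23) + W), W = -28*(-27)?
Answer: -4/649 ≈ -0.0061633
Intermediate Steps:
n(d, A) = A + d
W = 756
D = 4/649 (D = 4/((-23 - 84) + 756) = 4/(-107 + 756) = 4/649 ≈ 0.0061633)
-D = -1*4/649 = -4/649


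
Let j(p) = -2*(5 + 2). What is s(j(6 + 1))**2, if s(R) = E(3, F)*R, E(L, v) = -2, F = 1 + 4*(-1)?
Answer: 784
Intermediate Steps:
j(p) = -14 (j(p) = -2*7 = -14)
F = -3 (F = 1 - 4 = -3)
s(R) = -2*R
s(j(6 + 1))**2 = (-2*(-14))**2 = 28**2 = 784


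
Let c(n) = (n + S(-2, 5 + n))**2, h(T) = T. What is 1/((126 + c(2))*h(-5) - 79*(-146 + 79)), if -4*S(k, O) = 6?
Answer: 4/18647 ≈ 0.00021451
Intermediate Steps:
S(k, O) = -3/2 (S(k, O) = -1/4*6 = -3/2)
c(n) = (-3/2 + n)**2 (c(n) = (n - 3/2)**2 = (-3/2 + n)**2)
1/((126 + c(2))*h(-5) - 79*(-146 + 79)) = 1/((126 + (-3 + 2*2)**2/4)*(-5) - 79*(-146 + 79)) = 1/((126 + (-3 + 4)**2/4)*(-5) - 79*(-67)) = 1/((126 + (1/4)*1**2)*(-5) + 5293) = 1/((126 + (1/4)*1)*(-5) + 5293) = 1/((126 + 1/4)*(-5) + 5293) = 1/((505/4)*(-5) + 5293) = 1/(-2525/4 + 5293) = 1/(18647/4) = 4/18647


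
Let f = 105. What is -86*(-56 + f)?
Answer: -4214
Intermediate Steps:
-86*(-56 + f) = -86*(-56 + 105) = -86*49 = -4214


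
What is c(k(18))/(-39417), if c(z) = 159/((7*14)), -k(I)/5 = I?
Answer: -53/1287622 ≈ -4.1161e-5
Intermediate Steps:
k(I) = -5*I
c(z) = 159/98
c(k(18))/(-39417) = (159/98)/(-39417) = (159/98)*(-1/39417) = -53/1287622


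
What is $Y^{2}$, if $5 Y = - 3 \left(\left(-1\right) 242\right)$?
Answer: $\frac{527076}{25} \approx 21083.0$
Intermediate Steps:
$Y = \frac{726}{5}$ ($Y = \frac{\left(-3\right) \left(\left(-1\right) 242\right)}{5} = \frac{\left(-3\right) \left(-242\right)}{5} = \frac{1}{5} \cdot 726 = \frac{726}{5} \approx 145.2$)
$Y^{2} = \left(\frac{726}{5}\right)^{2} = \frac{527076}{25}$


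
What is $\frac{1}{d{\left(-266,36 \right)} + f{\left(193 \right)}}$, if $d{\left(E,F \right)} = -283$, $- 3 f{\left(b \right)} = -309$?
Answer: $- \frac{1}{180} \approx -0.0055556$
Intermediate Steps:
$f{\left(b \right)} = 103$ ($f{\left(b \right)} = \left(- \frac{1}{3}\right) \left(-309\right) = 103$)
$\frac{1}{d{\left(-266,36 \right)} + f{\left(193 \right)}} = \frac{1}{-283 + 103} = \frac{1}{-180} = - \frac{1}{180}$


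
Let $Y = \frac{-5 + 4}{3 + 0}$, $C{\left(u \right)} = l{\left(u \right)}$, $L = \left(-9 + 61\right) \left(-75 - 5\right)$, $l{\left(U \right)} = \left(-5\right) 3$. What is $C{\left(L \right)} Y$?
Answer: $5$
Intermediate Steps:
$l{\left(U \right)} = -15$
$L = -4160$ ($L = 52 \left(-80\right) = -4160$)
$C{\left(u \right)} = -15$
$Y = - \frac{1}{3} \approx -0.33333$
$C{\left(L \right)} Y = \left(-15\right) \left(- \frac{1}{3}\right) = 5$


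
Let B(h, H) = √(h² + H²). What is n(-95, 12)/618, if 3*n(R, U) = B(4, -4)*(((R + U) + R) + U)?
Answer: -332*√2/927 ≈ -0.50649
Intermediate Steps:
B(h, H) = √(H² + h²)
n(R, U) = 4*√2*(2*R + 2*U)/3 (n(R, U) = (√((-4)² + 4²)*(((R + U) + R) + U))/3 = (√(16 + 16)*((U + 2*R) + U))/3 = (√32*(2*R + 2*U))/3 = ((4*√2)*(2*R + 2*U))/3 = (4*√2*(2*R + 2*U))/3 = 4*√2*(2*R + 2*U)/3)
n(-95, 12)/618 = (8*√2*(-95 + 12)/3)/618 = ((8/3)*√2*(-83))*(1/618) = -664*√2/3*(1/618) = -332*√2/927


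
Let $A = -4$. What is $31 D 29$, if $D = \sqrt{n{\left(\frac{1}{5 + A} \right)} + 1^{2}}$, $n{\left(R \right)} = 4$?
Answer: $899 \sqrt{5} \approx 2010.2$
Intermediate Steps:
$D = \sqrt{5}$ ($D = \sqrt{4 + 1^{2}} = \sqrt{4 + 1} = \sqrt{5} \approx 2.2361$)
$31 D 29 = 31 \sqrt{5} \cdot 29 = 899 \sqrt{5}$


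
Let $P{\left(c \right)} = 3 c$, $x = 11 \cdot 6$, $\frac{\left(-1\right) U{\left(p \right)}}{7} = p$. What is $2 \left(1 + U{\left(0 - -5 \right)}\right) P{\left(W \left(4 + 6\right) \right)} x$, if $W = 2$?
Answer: $-269280$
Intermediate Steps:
$U{\left(p \right)} = - 7 p$
$x = 66$
$2 \left(1 + U{\left(0 - -5 \right)}\right) P{\left(W \left(4 + 6\right) \right)} x = 2 \left(1 - 7 \left(0 - -5\right)\right) 3 \cdot 2 \left(4 + 6\right) 66 = 2 \left(1 - 7 \left(0 + 5\right)\right) 3 \cdot 2 \cdot 10 \cdot 66 = 2 \left(1 - 35\right) 3 \cdot 20 \cdot 66 = 2 \left(1 - 35\right) 60 \cdot 66 = 2 \left(-34\right) 60 \cdot 66 = \left(-68\right) 60 \cdot 66 = \left(-4080\right) 66 = -269280$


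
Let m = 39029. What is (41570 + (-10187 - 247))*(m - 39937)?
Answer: -28271488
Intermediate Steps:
(41570 + (-10187 - 247))*(m - 39937) = (41570 + (-10187 - 247))*(39029 - 39937) = (41570 - 10434)*(-908) = 31136*(-908) = -28271488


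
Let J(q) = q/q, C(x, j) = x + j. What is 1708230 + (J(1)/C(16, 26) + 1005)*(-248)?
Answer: 30638666/21 ≈ 1.4590e+6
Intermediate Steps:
C(x, j) = j + x
J(q) = 1
1708230 + (J(1)/C(16, 26) + 1005)*(-248) = 1708230 + (1/(26 + 16) + 1005)*(-248) = 1708230 + (1/42 + 1005)*(-248) = 1708230 + (42211/42)*(-248) = 1708230 - 5234164/21 = 30638666/21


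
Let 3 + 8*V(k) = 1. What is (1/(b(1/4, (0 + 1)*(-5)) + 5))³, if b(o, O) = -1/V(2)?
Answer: 1/729 ≈ 0.0013717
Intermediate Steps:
V(k) = -¼ (V(k) = -3/8 + (⅛)*1 = -3/8 + ⅛ = -¼)
b(o, O) = 4 (b(o, O) = -1/(-¼) = -1*(-4) = 4)
(1/(b(1/4, (0 + 1)*(-5)) + 5))³ = (1/(4 + 5))³ = (1/9)³ = (⅑)³ = 1/729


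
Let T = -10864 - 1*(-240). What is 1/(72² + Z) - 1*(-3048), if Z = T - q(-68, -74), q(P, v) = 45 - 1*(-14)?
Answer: 16760951/5499 ≈ 3048.0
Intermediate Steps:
T = -10624 (T = -10864 + 240 = -10624)
q(P, v) = 59 (q(P, v) = 45 + 14 = 59)
Z = -10683 (Z = -10624 - 1*59 = -10624 - 59 = -10683)
1/(72² + Z) - 1*(-3048) = 1/(72² - 10683) - 1*(-3048) = 1/(5184 - 10683) + 3048 = 1/(-5499) + 3048 = -1/5499 + 3048 = 16760951/5499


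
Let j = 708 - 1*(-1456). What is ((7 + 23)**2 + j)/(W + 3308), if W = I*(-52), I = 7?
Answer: 383/368 ≈ 1.0408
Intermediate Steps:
j = 2164 (j = 708 + 1456 = 2164)
W = -364 (W = 7*(-52) = -364)
((7 + 23)**2 + j)/(W + 3308) = ((7 + 23)**2 + 2164)/(-364 + 3308) = (30**2 + 2164)/2944 = (900 + 2164)*(1/2944) = 3064*(1/2944) = 383/368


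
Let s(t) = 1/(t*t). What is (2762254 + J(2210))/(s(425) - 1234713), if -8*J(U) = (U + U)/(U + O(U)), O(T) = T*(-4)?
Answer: -5987185725625/2676240427488 ≈ -2.2372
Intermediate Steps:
O(T) = -4*T
s(t) = t⁻²
J(U) = 1/12 (J(U) = -(U + U)/(8*(U - 4*U)) = -2*U/(8*((-3*U))) = -2*U*(-1/(3*U))/8 = -⅛*(-⅔) = 1/12)
(2762254 + J(2210))/(s(425) - 1234713) = (2762254 + 1/12)/(425⁻² - 1234713) = 33147049/(12*(1/180625 - 1234713)) = 33147049/(12*(-223020035624/180625)) = (33147049/12)*(-180625/223020035624) = -5987185725625/2676240427488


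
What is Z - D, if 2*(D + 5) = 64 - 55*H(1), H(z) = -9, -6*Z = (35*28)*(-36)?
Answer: 11211/2 ≈ 5605.5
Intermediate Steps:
Z = 5880 (Z = -35*28*(-36)/6 = -490*(-36)/3 = -⅙*(-35280) = 5880)
D = 549/2 (D = -5 + (64 - 55*(-9))/2 = -5 + (64 + 495)/2 = -5 + (½)*559 = -5 + 559/2 = 549/2 ≈ 274.50)
Z - D = 5880 - 1*549/2 = 5880 - 549/2 = 11211/2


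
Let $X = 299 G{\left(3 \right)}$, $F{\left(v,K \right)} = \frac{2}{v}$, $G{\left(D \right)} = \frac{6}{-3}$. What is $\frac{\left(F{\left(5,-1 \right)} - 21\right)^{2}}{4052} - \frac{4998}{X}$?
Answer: $\frac{256320791}{30288700} \approx 8.4626$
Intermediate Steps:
$G{\left(D \right)} = -2$ ($G{\left(D \right)} = 6 \left(- \frac{1}{3}\right) = -2$)
$X = -598$ ($X = 299 \left(-2\right) = -598$)
$\frac{\left(F{\left(5,-1 \right)} - 21\right)^{2}}{4052} - \frac{4998}{X} = \frac{\left(\frac{2}{5} - 21\right)^{2}}{4052} - \frac{4998}{-598} = \left(2 \cdot \frac{1}{5} - 21\right)^{2} \cdot \frac{1}{4052} - - \frac{2499}{299} = \left(\frac{2}{5} - 21\right)^{2} \cdot \frac{1}{4052} + \frac{2499}{299} = \left(- \frac{103}{5}\right)^{2} \cdot \frac{1}{4052} + \frac{2499}{299} = \frac{10609}{25} \cdot \frac{1}{4052} + \frac{2499}{299} = \frac{10609}{101300} + \frac{2499}{299} = \frac{256320791}{30288700}$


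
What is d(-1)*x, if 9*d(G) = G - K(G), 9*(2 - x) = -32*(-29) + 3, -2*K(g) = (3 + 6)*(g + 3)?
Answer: -7304/81 ≈ -90.173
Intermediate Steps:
K(g) = -27/2 - 9*g/2 (K(g) = -(3 + 6)*(g + 3)/2 = -9*(3 + g)/2 = -(27 + 9*g)/2 = -27/2 - 9*g/2)
x = -913/9 (x = 2 - (-32*(-29) + 3)/9 = 2 - (928 + 3)/9 = 2 - ⅑*931 = 2 - 931/9 = -913/9 ≈ -101.44)
d(G) = 3/2 + 11*G/18 (d(G) = (G - (-27/2 - 9*G/2))/9 = (G + (27/2 + 9*G/2))/9 = (27/2 + 11*G/2)/9 = 3/2 + 11*G/18)
d(-1)*x = (3/2 + (11/18)*(-1))*(-913/9) = (3/2 - 11/18)*(-913/9) = (8/9)*(-913/9) = -7304/81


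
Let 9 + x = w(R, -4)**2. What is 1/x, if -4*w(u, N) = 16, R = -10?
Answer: 1/7 ≈ 0.14286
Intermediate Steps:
w(u, N) = -4 (w(u, N) = -1/4*16 = -4)
x = 7 (x = -9 + (-4)**2 = -9 + 16 = 7)
1/x = 1/7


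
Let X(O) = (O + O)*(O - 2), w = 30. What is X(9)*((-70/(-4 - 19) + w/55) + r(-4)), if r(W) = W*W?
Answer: 624456/253 ≈ 2468.2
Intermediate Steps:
X(O) = 2*O*(-2 + O) (X(O) = (2*O)*(-2 + O) = 2*O*(-2 + O))
r(W) = W**2
X(9)*((-70/(-4 - 19) + w/55) + r(-4)) = (2*9*(-2 + 9))*((-70/(-4 - 19) + 30/55) + (-4)**2) = (2*9*7)*((-70/(-23) + 30*(1/55)) + 16) = 126*((-70*(-1/23) + 6/11) + 16) = 126*((70/23 + 6/11) + 16) = 126*(908/253 + 16) = 126*(4956/253) = 624456/253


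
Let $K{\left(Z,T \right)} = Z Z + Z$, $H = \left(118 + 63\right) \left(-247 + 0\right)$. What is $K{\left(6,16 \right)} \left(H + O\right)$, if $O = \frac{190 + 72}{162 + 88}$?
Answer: $- \frac{234706248}{125} \approx -1.8777 \cdot 10^{6}$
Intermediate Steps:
$H = -44707$ ($H = 181 \left(-247\right) = -44707$)
$O = \frac{131}{125}$ ($O = \frac{262}{250} = 262 \cdot \frac{1}{250} = \frac{131}{125} \approx 1.048$)
$K{\left(Z,T \right)} = Z + Z^{2}$ ($K{\left(Z,T \right)} = Z^{2} + Z = Z + Z^{2}$)
$K{\left(6,16 \right)} \left(H + O\right) = 6 \left(1 + 6\right) \left(-44707 + \frac{131}{125}\right) = 6 \cdot 7 \left(- \frac{5588244}{125}\right) = 42 \left(- \frac{5588244}{125}\right) = - \frac{234706248}{125}$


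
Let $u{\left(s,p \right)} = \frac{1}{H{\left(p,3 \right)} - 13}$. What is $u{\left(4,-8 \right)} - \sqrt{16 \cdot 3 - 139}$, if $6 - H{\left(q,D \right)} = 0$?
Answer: $- \frac{1}{7} - i \sqrt{91} \approx -0.14286 - 9.5394 i$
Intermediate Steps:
$H{\left(q,D \right)} = 6$ ($H{\left(q,D \right)} = 6 - 0 = 6 + 0 = 6$)
$u{\left(s,p \right)} = - \frac{1}{7}$ ($u{\left(s,p \right)} = \frac{1}{6 - 13} = \frac{1}{-7} = - \frac{1}{7}$)
$u{\left(4,-8 \right)} - \sqrt{16 \cdot 3 - 139} = - \frac{1}{7} - \sqrt{16 \cdot 3 - 139} = - \frac{1}{7} - \sqrt{48 - 139} = - \frac{1}{7} - \sqrt{-91} = - \frac{1}{7} - i \sqrt{91}$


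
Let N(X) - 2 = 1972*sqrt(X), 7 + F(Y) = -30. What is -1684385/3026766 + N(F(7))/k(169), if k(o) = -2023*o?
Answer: -575875388027/1034811947442 - 116*I*sqrt(37)/20111 ≈ -0.5565 - 0.035085*I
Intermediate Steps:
F(Y) = -37 (F(Y) = -7 - 30 = -37)
N(X) = 2 + 1972*sqrt(X)
-1684385/3026766 + N(F(7))/k(169) = -1684385/3026766 + (2 + 1972*sqrt(-37))/((-2023*169)) = -1684385*1/3026766 + (2 + 1972*(I*sqrt(37)))/(-341887) = -1684385/3026766 + (2 + 1972*I*sqrt(37))*(-1/341887) = -1684385/3026766 + (-2/341887 - 116*I*sqrt(37)/20111) = -575875388027/1034811947442 - 116*I*sqrt(37)/20111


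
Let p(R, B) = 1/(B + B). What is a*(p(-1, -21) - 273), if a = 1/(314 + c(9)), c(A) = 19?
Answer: -11467/13986 ≈ -0.81989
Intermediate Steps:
p(R, B) = 1/(2*B)
a = 1/333 (a = 1/(314 + 19) = 1/333 ≈ 0.0030030)
a*(p(-1, -21) - 273) = ((½)/(-21) - 273)/333 = ((½)*(-1/21) - 273)/333 = (-1/42 - 273)/333 = (1/333)*(-11467/42) = -11467/13986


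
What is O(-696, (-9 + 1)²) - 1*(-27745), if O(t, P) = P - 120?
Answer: 27689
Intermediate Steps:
O(t, P) = -120 + P
O(-696, (-9 + 1)²) - 1*(-27745) = (-120 + (-9 + 1)²) - 1*(-27745) = (-120 + (-8)²) + 27745 = (-120 + 64) + 27745 = -56 + 27745 = 27689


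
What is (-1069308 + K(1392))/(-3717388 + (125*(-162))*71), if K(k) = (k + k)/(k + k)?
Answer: 1069307/5155138 ≈ 0.20743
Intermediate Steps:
K(k) = 1 (K(k) = (2*k)/((2*k)) = (2*k)*(1/(2*k)) = 1)
(-1069308 + K(1392))/(-3717388 + (125*(-162))*71) = (-1069308 + 1)/(-3717388 + (125*(-162))*71) = -1069307/(-3717388 - 20250*71) = -1069307/(-3717388 - 1437750) = -1069307/(-5155138) = -1069307*(-1/5155138) = 1069307/5155138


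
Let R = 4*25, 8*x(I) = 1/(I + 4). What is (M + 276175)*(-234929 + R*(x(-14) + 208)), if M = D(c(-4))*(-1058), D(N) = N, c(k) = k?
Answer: -240174484047/4 ≈ -6.0044e+10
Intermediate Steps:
x(I) = 1/(8*(4 + I)) (x(I) = 1/(8*(I + 4)) = 1/(8*(4 + I)))
M = 4232 (M = -4*(-1058) = 4232)
R = 100
(M + 276175)*(-234929 + R*(x(-14) + 208)) = (4232 + 276175)*(-234929 + 100*(1/(8*(4 - 14)) + 208)) = 280407*(-234929 + 100*((1/8)/(-10) + 208)) = 280407*(-234929 + 100*((1/8)*(-1/10) + 208)) = 280407*(-234929 + 100*(-1/80 + 208)) = 280407*(-234929 + 100*(16639/80)) = 280407*(-234929 + 83195/4) = 280407*(-856521/4) = -240174484047/4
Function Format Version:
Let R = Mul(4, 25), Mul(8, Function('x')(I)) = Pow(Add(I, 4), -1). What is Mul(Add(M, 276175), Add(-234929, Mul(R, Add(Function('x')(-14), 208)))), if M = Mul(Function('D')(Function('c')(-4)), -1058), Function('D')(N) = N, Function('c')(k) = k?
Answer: Rational(-240174484047, 4) ≈ -6.0044e+10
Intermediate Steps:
Function('x')(I) = Mul(Rational(1, 8), Pow(Add(4, I), -1)) (Function('x')(I) = Mul(Rational(1, 8), Pow(Add(I, 4), -1)) = Mul(Rational(1, 8), Pow(Add(4, I), -1)))
M = 4232 (M = Mul(-4, -1058) = 4232)
R = 100
Mul(Add(M, 276175), Add(-234929, Mul(R, Add(Function('x')(-14), 208)))) = Mul(Add(4232, 276175), Add(-234929, Mul(100, Add(Mul(Rational(1, 8), Pow(Add(4, -14), -1)), 208)))) = Mul(280407, Add(-234929, Mul(100, Add(Mul(Rational(1, 8), Pow(-10, -1)), 208)))) = Mul(280407, Add(-234929, Mul(100, Add(Mul(Rational(1, 8), Rational(-1, 10)), 208)))) = Mul(280407, Add(-234929, Mul(100, Add(Rational(-1, 80), 208)))) = Mul(280407, Add(-234929, Mul(100, Rational(16639, 80)))) = Mul(280407, Add(-234929, Rational(83195, 4))) = Mul(280407, Rational(-856521, 4)) = Rational(-240174484047, 4)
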